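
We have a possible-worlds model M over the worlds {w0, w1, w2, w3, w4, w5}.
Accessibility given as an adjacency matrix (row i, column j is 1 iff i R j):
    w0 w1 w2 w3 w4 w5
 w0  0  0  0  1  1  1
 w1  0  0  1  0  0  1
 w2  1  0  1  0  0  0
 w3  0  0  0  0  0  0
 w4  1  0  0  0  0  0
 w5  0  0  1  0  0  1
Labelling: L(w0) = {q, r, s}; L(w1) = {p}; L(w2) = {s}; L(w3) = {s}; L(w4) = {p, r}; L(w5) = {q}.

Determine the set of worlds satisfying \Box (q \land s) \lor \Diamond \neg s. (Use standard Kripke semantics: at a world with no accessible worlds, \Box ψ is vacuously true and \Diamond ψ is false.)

w0, w1, w3, w4, w5

Let φ = \Box (q \land s) \lor \Diamond \neg s. Evaluate φ at each world:
  w0 (successors {w3, w4, w5}): φ is true.
  w1 (successors {w2, w5}): φ is true.
  w2 (successors {w0, w2}): φ is false.
  w3 (successors ∅): φ is true.
  w4 (successors {w0}): φ is true.
  w5 (successors {w2, w5}): φ is true.
For instance, at w0:
  At w0: \Box (q \land s) is false, \Diamond \neg s is true, so \Box (q \land s) \lor \Diamond \neg s is true.
    At w0: \Box (q \land s) requires q \land s at every successor {w3, w4, w5}.
      q \land s fails at w3, so \Box (q \land s) is false at w0.
    At w0: \Diamond \neg s requires \neg s at some successor in {w3, w4, w5}.
      \neg s holds at w4, so \Diamond \neg s is true at w0.
Satisfying worlds: {w0, w1, w3, w4, w5}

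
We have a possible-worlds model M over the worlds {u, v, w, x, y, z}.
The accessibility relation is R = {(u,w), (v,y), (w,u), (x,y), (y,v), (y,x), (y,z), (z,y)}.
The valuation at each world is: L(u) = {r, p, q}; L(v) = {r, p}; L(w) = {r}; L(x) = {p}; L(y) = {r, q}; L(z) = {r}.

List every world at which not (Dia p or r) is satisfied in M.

Recall that Dia ψ holds at a world iff ψ holds at some accessible world.
Let φ = not (Dia p or r). Evaluate φ at each world:
  u (successors {w}): φ is false.
  v (successors {y}): φ is false.
  w (successors {u}): φ is false.
  x (successors {y}): φ is true.
  y (successors {v, x, z}): φ is false.
  z (successors {y}): φ is false.
For instance, at y:
  At y: Dia p or r is true, so not (Dia p or r) is false.
    At y: Dia p is true, r is true, so Dia p or r is true.
      At y: Dia p requires p at some successor in {v, x, z}.
        p holds at v, so Dia p is true at y.
Satisfying worlds: {x}

x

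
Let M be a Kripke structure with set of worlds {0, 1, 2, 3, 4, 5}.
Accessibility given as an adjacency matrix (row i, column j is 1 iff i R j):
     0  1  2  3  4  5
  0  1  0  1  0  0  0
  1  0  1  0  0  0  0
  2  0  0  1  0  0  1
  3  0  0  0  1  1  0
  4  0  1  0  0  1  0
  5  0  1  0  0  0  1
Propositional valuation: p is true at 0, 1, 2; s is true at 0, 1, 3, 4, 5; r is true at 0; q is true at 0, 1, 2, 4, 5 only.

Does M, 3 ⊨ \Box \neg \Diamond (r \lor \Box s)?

At 3: \Box \neg \Diamond (r \lor \Box s) requires \neg \Diamond (r \lor \Box s) at every successor {3, 4}.
  \neg \Diamond (r \lor \Box s) fails at 3, so \Box \neg \Diamond (r \lor \Box s) is false at 3.
    At 3: \Diamond (r \lor \Box s) is true, so \neg \Diamond (r \lor \Box s) is false.
      At 3: \Diamond (r \lor \Box s) requires r \lor \Box s at some successor in {3, 4}.
        r \lor \Box s holds at 3, so \Diamond (r \lor \Box s) is true at 3.

No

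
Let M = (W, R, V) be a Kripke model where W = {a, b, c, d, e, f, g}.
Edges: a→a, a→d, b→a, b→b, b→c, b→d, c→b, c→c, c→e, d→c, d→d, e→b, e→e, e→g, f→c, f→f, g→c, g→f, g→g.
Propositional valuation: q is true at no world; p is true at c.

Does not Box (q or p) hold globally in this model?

Yes

Let φ = not Box (q or p). Evaluate φ at each world:
  a (successors {a, d}): φ is true.
  b (successors {a, b, c, d}): φ is true.
  c (successors {b, c, e}): φ is true.
  d (successors {c, d}): φ is true.
  e (successors {b, e, g}): φ is true.
  f (successors {c, f}): φ is true.
  g (successors {c, f, g}): φ is true.
For instance, at c:
  At c: Box (q or p) is false, so not Box (q or p) is true.
    At c: Box (q or p) requires q or p at every successor {b, c, e}.
      q or p fails at b, so Box (q or p) is false at c.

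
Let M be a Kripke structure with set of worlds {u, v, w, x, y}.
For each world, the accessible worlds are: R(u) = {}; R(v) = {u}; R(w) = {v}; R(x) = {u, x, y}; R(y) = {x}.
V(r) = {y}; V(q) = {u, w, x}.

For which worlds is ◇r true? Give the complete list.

x

Let φ = ◇r. Evaluate φ at each world:
  u (successors ∅): φ is false.
  v (successors {u}): φ is false.
  w (successors {v}): φ is false.
  x (successors {u, x, y}): φ is true.
  y (successors {x}): φ is false.
For instance, at v:
  At v: ◇r requires r at some successor in {u}.
    At u: r is false.
  So ◇r is false at v.
Satisfying worlds: {x}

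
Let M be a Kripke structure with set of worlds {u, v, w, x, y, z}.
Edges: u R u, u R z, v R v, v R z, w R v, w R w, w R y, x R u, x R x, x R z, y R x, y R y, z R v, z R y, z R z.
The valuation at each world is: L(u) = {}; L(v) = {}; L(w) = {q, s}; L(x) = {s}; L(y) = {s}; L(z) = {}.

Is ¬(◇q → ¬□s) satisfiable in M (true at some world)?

Recall that □ψ holds at a world iff ψ holds at every accessible world, and ◇ψ holds iff ψ holds at some accessible world.
Let φ = ¬(◇q → ¬□s). Evaluate φ at each world:
  u (successors {u, z}): φ is false.
  v (successors {v, z}): φ is false.
  w (successors {v, w, y}): φ is false.
  x (successors {u, x, z}): φ is false.
  y (successors {x, y}): φ is false.
  z (successors {v, y, z}): φ is false.
For instance, at w:
  At w: ◇q → ¬□s is true, so ¬(◇q → ¬□s) is false.
    At w: ◇q is true, ¬□s is true, so ◇q → ¬□s is true.
      At w: ◇q requires q at some successor in {v, w, y}.
        q holds at w, so ◇q is true at w.
      At w: □s is false, so ¬□s is true.

No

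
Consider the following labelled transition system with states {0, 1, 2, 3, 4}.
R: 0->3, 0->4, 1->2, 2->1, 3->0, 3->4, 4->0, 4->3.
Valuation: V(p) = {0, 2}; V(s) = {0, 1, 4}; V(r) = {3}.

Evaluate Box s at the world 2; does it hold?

Yes

At 2: Box s requires s at every successor {1}.
  At 1: s is true.
So Box s is true at 2.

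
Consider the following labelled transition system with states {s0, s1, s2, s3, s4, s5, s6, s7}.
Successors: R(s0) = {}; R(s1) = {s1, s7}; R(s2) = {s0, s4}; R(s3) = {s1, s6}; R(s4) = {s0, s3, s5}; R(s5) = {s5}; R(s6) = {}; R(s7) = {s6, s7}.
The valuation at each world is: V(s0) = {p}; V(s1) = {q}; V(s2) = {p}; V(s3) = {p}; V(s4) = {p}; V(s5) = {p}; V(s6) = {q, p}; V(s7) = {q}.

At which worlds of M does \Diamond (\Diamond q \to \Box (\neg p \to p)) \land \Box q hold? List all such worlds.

Let φ = \Diamond (\Diamond q \to \Box (\neg p \to p)) \land \Box q. Evaluate φ at each world:
  s0 (successors ∅): φ is false.
  s1 (successors {s1, s7}): φ is false.
  s2 (successors {s0, s4}): φ is false.
  s3 (successors {s1, s6}): φ is true.
  s4 (successors {s0, s3, s5}): φ is false.
  s5 (successors {s5}): φ is false.
  s6 (successors ∅): φ is false.
  s7 (successors {s6, s7}): φ is true.
For instance, at s4:
  At s4: \Diamond (\Diamond q \to \Box (\neg p \to p)) is true, \Box q is false, so \Diamond (\Diamond q \to \Box (\neg p \to p)) \land \Box q is false.
    At s4: \Diamond (\Diamond q \to \Box (\neg p \to p)) requires \Diamond q \to \Box (\neg p \to p) at some successor in {s0, s3, s5}.
      \Diamond q \to \Box (\neg p \to p) holds at s0, so \Diamond (\Diamond q \to \Box (\neg p \to p)) is true at s4.
    At s4: \Box q requires q at every successor {s0, s3, s5}.
      q fails at s0, so \Box q is false at s4.
Satisfying worlds: {s3, s7}

s3, s7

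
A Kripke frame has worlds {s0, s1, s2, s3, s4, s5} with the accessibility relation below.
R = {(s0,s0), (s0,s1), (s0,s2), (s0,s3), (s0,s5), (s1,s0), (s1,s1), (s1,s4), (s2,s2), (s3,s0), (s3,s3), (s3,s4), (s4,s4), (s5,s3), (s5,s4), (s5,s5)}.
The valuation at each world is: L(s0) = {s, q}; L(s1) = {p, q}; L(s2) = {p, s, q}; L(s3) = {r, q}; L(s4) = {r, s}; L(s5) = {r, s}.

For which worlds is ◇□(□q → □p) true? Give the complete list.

s0, s1, s2, s3, s4, s5

Let φ = ◇□(□q → □p). Evaluate φ at each world:
  s0 (successors {s0, s1, s2, s3, s5}): φ is true.
  s1 (successors {s0, s1, s4}): φ is true.
  s2 (successors {s2}): φ is true.
  s3 (successors {s0, s3, s4}): φ is true.
  s4 (successors {s4}): φ is true.
  s5 (successors {s3, s4, s5}): φ is true.
For instance, at s3:
  At s3: ◇□(□q → □p) requires □(□q → □p) at some successor in {s0, s3, s4}.
    □(□q → □p) holds at s0, so ◇□(□q → □p) is true at s3.
      At s0: □(□q → □p) requires □q → □p at every successor {s0, s1, s2, s3, s5}.
        At s0: □q → □p is true.
        At s1: □q → □p is true.
        At s2: □q → □p is true.
        At s3: □q → □p is true.
        At s5: □q → □p is true.
      So □(□q → □p) is true at s0.
Satisfying worlds: {s0, s1, s2, s3, s4, s5}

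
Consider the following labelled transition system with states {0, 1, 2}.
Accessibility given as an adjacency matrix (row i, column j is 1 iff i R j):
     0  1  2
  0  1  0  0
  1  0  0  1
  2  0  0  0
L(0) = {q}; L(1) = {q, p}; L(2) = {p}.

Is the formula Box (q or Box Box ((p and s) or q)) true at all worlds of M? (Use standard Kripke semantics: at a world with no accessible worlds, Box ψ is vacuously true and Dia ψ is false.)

Yes

Recall that Box ψ holds at a world iff ψ holds at every accessible world, and Dia ψ holds iff ψ holds at some accessible world.
Let φ = Box (q or Box Box ((p and s) or q)). Evaluate φ at each world:
  0 (successors {0}): φ is true.
  1 (successors {2}): φ is true.
  2 (successors ∅): φ is true.
For instance, at 1:
  At 1: Box (q or Box Box ((p and s) or q)) requires q or Box Box ((p and s) or q) at every successor {2}.
      At 2: q is false, Box Box ((p and s) or q) is true, so q or Box Box ((p and s) or q) is true.
  So Box (q or Box Box ((p and s) or q)) is true at 1.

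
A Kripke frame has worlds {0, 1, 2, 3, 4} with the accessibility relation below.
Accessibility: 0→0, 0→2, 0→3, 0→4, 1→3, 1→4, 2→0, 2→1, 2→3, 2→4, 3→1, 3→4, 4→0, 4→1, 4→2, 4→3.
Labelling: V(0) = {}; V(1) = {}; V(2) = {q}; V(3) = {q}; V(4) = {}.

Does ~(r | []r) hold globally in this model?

Yes

Recall that []ψ holds at a world iff ψ holds at every accessible world, and <>ψ holds iff ψ holds at some accessible world.
Let φ = ~(r | []r). Evaluate φ at each world:
  0 (successors {0, 2, 3, 4}): φ is true.
  1 (successors {3, 4}): φ is true.
  2 (successors {0, 1, 3, 4}): φ is true.
  3 (successors {1, 4}): φ is true.
  4 (successors {0, 1, 2, 3}): φ is true.
For instance, at 2:
  At 2: r | []r is false, so ~(r | []r) is true.
    At 2: r is false, []r is false, so r | []r is false.
      At 2: []r requires r at every successor {0, 1, 3, 4}.
        r fails at 0, so []r is false at 2.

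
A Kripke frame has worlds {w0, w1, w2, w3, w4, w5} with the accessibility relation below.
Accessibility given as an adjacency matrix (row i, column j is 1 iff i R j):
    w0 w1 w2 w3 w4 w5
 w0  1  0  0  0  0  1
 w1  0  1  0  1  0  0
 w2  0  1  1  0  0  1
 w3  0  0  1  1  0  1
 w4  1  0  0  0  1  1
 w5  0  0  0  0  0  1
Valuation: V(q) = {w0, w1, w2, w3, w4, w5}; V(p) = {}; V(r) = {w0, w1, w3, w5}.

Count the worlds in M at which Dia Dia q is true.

6

Let φ = Dia Dia q. Evaluate φ at each world:
  w0 (successors {w0, w5}): φ is true.
  w1 (successors {w1, w3}): φ is true.
  w2 (successors {w1, w2, w5}): φ is true.
  w3 (successors {w2, w3, w5}): φ is true.
  w4 (successors {w0, w4, w5}): φ is true.
  w5 (successors {w5}): φ is true.
For instance, at w1:
  At w1: Dia Dia q requires Dia q at some successor in {w1, w3}.
    Dia q holds at w1, so Dia Dia q is true at w1.
      At w1: Dia q requires q at some successor in {w1, w3}.
        q holds at w1, so Dia q is true at w1.
Satisfying worlds: {w0, w1, w2, w3, w4, w5}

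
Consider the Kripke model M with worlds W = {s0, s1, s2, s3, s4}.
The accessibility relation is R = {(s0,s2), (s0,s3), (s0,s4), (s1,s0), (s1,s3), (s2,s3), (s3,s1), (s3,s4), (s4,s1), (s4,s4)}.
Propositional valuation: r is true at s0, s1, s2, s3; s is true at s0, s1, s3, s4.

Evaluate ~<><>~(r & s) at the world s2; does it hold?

Recall that <>ψ holds at a world iff ψ holds at some accessible world.
At s2: <><>~(r & s) is true, so ~<><>~(r & s) is false.
  At s2: <><>~(r & s) requires <>~(r & s) at some successor in {s3}.
    <>~(r & s) holds at s3, so <><>~(r & s) is true at s2.
      At s3: <>~(r & s) requires ~(r & s) at some successor in {s1, s4}.
        ~(r & s) holds at s4, so <>~(r & s) is true at s3.

No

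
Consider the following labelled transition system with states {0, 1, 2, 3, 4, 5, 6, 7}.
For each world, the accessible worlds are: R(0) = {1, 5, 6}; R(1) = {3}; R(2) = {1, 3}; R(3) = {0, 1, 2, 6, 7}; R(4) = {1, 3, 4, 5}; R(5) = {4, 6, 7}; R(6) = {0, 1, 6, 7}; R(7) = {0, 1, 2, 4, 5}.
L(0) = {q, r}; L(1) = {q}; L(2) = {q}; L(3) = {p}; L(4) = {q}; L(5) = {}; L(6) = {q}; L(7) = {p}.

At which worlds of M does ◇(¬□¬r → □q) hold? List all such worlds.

0, 2, 3, 4, 5, 6, 7

Recall that □ψ holds at a world iff ψ holds at every accessible world, and ◇ψ holds iff ψ holds at some accessible world.
Let φ = ◇(¬□¬r → □q). Evaluate φ at each world:
  0 (successors {1, 5, 6}): φ is true.
  1 (successors {3}): φ is false.
  2 (successors {1, 3}): φ is true.
  3 (successors {0, 1, 2, 6, 7}): φ is true.
  4 (successors {1, 3, 4, 5}): φ is true.
  5 (successors {4, 6, 7}): φ is true.
  6 (successors {0, 1, 6, 7}): φ is true.
  7 (successors {0, 1, 2, 4, 5}): φ is true.
For instance, at 4:
  At 4: ◇(¬□¬r → □q) requires ¬□¬r → □q at some successor in {1, 3, 4, 5}.
    ¬□¬r → □q holds at 1, so ◇(¬□¬r → □q) is true at 4.
      At 1: ¬□¬r is false, □q is false, so ¬□¬r → □q is true.
Satisfying worlds: {0, 2, 3, 4, 5, 6, 7}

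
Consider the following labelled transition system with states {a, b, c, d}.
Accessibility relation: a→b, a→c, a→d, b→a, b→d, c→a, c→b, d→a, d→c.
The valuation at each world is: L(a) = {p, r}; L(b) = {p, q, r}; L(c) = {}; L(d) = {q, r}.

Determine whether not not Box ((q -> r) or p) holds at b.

Yes

Recall that Box ψ holds at a world iff ψ holds at every accessible world, and Dia ψ holds iff ψ holds at some accessible world.
At b: not Box ((q -> r) or p) is false, so not not Box ((q -> r) or p) is true.
  At b: Box ((q -> r) or p) is true, so not Box ((q -> r) or p) is false.
    At b: Box ((q -> r) or p) requires (q -> r) or p at every successor {a, d}.
      At a: (q -> r) or p is true.
      At d: (q -> r) or p is true.
    So Box ((q -> r) or p) is true at b.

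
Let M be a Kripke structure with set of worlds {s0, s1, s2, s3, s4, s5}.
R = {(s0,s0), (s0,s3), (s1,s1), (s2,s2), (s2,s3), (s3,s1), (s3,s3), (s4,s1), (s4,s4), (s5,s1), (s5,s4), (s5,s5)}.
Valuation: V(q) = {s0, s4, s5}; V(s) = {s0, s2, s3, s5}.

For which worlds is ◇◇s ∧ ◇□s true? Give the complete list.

Let φ = ◇◇s ∧ ◇□s. Evaluate φ at each world:
  s0 (successors {s0, s3}): φ is true.
  s1 (successors {s1}): φ is false.
  s2 (successors {s2, s3}): φ is true.
  s3 (successors {s1, s3}): φ is false.
  s4 (successors {s1, s4}): φ is false.
  s5 (successors {s1, s4, s5}): φ is false.
For instance, at s0:
  At s0: ◇◇s is true, ◇□s is true, so ◇◇s ∧ ◇□s is true.
    At s0: ◇◇s requires ◇s at some successor in {s0, s3}.
      ◇s holds at s0, so ◇◇s is true at s0.
    At s0: ◇□s requires □s at some successor in {s0, s3}.
      □s holds at s0, so ◇□s is true at s0.
Satisfying worlds: {s0, s2}

s0, s2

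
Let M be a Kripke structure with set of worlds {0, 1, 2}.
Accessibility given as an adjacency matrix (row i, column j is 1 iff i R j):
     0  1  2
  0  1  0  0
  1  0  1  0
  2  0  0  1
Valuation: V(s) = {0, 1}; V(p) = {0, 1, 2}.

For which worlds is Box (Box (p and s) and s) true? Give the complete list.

0, 1

Let φ = Box (Box (p and s) and s). Evaluate φ at each world:
  0 (successors {0}): φ is true.
  1 (successors {1}): φ is true.
  2 (successors {2}): φ is false.
For instance, at 2:
  At 2: Box (Box (p and s) and s) requires Box (p and s) and s at every successor {2}.
    Box (p and s) and s fails at 2, so Box (Box (p and s) and s) is false at 2.
      At 2: Box (p and s) is false, s is false, so Box (p and s) and s is false.
Satisfying worlds: {0, 1}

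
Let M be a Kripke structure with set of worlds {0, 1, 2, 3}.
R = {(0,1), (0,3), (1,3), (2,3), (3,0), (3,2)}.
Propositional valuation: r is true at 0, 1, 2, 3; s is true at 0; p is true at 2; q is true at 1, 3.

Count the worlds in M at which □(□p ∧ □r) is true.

Let φ = □(□p ∧ □r). Evaluate φ at each world:
  0 (successors {1, 3}): φ is false.
  1 (successors {3}): φ is false.
  2 (successors {3}): φ is false.
  3 (successors {0, 2}): φ is false.
For instance, at 2:
  At 2: □(□p ∧ □r) requires □p ∧ □r at every successor {3}.
    □p ∧ □r fails at 3, so □(□p ∧ □r) is false at 2.
      At 3: □p is false, □r is true, so □p ∧ □r is false.
Satisfying worlds: none.

0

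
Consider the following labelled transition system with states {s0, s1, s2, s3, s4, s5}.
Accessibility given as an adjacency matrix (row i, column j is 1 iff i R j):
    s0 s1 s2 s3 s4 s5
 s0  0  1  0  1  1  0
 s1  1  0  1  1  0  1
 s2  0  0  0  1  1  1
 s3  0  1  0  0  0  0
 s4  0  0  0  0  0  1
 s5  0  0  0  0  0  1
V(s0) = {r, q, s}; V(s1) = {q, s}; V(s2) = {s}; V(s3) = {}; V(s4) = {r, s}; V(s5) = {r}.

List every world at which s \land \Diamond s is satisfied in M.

Let φ = s \land \Diamond s. Evaluate φ at each world:
  s0 (successors {s1, s3, s4}): φ is true.
  s1 (successors {s0, s2, s3, s5}): φ is true.
  s2 (successors {s3, s4, s5}): φ is true.
  s3 (successors {s1}): φ is false.
  s4 (successors {s5}): φ is false.
  s5 (successors {s5}): φ is false.
For instance, at s2:
  At s2: s is true, \Diamond s is true, so s \land \Diamond s is true.
    At s2: \Diamond s requires s at some successor in {s3, s4, s5}.
      s holds at s4, so \Diamond s is true at s2.
Satisfying worlds: {s0, s1, s2}

s0, s1, s2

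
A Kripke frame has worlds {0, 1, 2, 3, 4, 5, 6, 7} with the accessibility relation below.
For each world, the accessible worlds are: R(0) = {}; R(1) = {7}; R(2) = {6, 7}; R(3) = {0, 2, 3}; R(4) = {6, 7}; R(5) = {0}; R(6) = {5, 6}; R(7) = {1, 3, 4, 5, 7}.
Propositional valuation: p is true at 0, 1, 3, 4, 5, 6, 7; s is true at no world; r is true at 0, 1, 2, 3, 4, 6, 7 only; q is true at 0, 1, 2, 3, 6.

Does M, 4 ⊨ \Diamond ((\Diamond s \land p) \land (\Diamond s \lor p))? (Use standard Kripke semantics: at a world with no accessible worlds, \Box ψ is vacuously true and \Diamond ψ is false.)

Recall that \Diamond ψ holds at a world iff ψ holds at some accessible world.
At 4: \Diamond ((\Diamond s \land p) \land (\Diamond s \lor p)) requires (\Diamond s \land p) \land (\Diamond s \lor p) at some successor in {6, 7}.
  At 6: (\Diamond s \land p) \land (\Diamond s \lor p) is false.
  At 7: (\Diamond s \land p) \land (\Diamond s \lor p) is false.
So \Diamond ((\Diamond s \land p) \land (\Diamond s \lor p)) is false at 4.

No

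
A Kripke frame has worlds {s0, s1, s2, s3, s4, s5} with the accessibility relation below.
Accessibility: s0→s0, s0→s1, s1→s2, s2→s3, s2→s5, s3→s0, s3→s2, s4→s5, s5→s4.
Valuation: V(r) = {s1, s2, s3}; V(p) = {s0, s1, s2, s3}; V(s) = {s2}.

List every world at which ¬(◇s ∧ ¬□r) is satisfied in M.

Let φ = ¬(◇s ∧ ¬□r). Evaluate φ at each world:
  s0 (successors {s0, s1}): φ is true.
  s1 (successors {s2}): φ is true.
  s2 (successors {s3, s5}): φ is true.
  s3 (successors {s0, s2}): φ is false.
  s4 (successors {s5}): φ is true.
  s5 (successors {s4}): φ is true.
For instance, at s3:
  At s3: ◇s ∧ ¬□r is true, so ¬(◇s ∧ ¬□r) is false.
    At s3: ◇s is true, ¬□r is true, so ◇s ∧ ¬□r is true.
      At s3: ◇s requires s at some successor in {s0, s2}.
        s holds at s2, so ◇s is true at s3.
      At s3: □r is false, so ¬□r is true.
Satisfying worlds: {s0, s1, s2, s4, s5}

s0, s1, s2, s4, s5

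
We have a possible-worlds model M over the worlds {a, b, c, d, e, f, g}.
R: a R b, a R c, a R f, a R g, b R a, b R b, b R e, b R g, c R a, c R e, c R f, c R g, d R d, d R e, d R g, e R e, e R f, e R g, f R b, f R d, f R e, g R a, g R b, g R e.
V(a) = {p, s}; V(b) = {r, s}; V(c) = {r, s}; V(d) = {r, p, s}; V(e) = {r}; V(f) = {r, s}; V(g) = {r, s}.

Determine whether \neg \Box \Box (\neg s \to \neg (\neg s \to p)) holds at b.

At b: \Box \Box (\neg s \to \neg (\neg s \to p)) is true, so \neg \Box \Box (\neg s \to \neg (\neg s \to p)) is false.
  At b: \Box \Box (\neg s \to \neg (\neg s \to p)) requires \Box (\neg s \to \neg (\neg s \to p)) at every successor {a, b, e, g}.
    At a: \Box (\neg s \to \neg (\neg s \to p)) is true.
    At b: \Box (\neg s \to \neg (\neg s \to p)) is true.
    At e: \Box (\neg s \to \neg (\neg s \to p)) is true.
    At g: \Box (\neg s \to \neg (\neg s \to p)) is true.
  So \Box \Box (\neg s \to \neg (\neg s \to p)) is true at b.

No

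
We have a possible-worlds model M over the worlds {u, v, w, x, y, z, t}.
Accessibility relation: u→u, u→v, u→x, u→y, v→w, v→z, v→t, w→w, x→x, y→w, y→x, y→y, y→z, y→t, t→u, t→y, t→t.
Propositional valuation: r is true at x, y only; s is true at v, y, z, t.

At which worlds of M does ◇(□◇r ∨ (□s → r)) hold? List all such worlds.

Let φ = ◇(□◇r ∨ (□s → r)). Evaluate φ at each world:
  u (successors {u, v, x, y}): φ is true.
  v (successors {w, z, t}): φ is true.
  w (successors {w}): φ is true.
  x (successors {x}): φ is true.
  y (successors {w, x, y, z, t}): φ is true.
  z (successors ∅): φ is false.
  t (successors {u, y, t}): φ is true.
For instance, at v:
  At v: ◇(□◇r ∨ (□s → r)) requires □◇r ∨ (□s → r) at some successor in {w, z, t}.
    □◇r ∨ (□s → r) holds at w, so ◇(□◇r ∨ (□s → r)) is true at v.
      At w: □◇r is false, □s → r is true, so □◇r ∨ (□s → r) is true.
Satisfying worlds: {u, v, w, x, y, t}

u, v, w, x, y, t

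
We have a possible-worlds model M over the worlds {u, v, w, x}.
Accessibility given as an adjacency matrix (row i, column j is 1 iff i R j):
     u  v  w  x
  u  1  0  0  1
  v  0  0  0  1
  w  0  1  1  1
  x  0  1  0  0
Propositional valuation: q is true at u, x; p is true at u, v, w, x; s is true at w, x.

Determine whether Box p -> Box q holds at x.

At x: Box p is true, Box q is false, so Box p -> Box q is false.
  At x: Box p requires p at every successor {v}.
    At v: p is true.
  So Box p is true at x.
  At x: Box q requires q at every successor {v}.
    q fails at v, so Box q is false at x.

No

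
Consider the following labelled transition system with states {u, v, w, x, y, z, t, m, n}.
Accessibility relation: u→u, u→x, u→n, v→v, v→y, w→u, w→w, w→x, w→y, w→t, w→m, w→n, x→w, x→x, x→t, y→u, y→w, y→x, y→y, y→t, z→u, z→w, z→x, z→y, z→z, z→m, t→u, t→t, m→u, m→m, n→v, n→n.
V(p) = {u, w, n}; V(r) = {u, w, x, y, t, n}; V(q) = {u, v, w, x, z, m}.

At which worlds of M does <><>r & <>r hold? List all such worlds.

u, v, w, x, y, z, t, m, n

Let φ = <><>r & <>r. Evaluate φ at each world:
  u (successors {u, x, n}): φ is true.
  v (successors {v, y}): φ is true.
  w (successors {u, w, x, y, t, m, n}): φ is true.
  x (successors {w, x, t}): φ is true.
  y (successors {u, w, x, y, t}): φ is true.
  z (successors {u, w, x, y, z, m}): φ is true.
  t (successors {u, t}): φ is true.
  m (successors {u, m}): φ is true.
  n (successors {v, n}): φ is true.
For instance, at w:
  At w: <><>r is true, <>r is true, so <><>r & <>r is true.
    At w: <><>r requires <>r at some successor in {u, w, x, y, t, m, n}.
      <>r holds at u, so <><>r is true at w.
    At w: <>r requires r at some successor in {u, w, x, y, t, m, n}.
      r holds at u, so <>r is true at w.
Satisfying worlds: {u, v, w, x, y, z, t, m, n}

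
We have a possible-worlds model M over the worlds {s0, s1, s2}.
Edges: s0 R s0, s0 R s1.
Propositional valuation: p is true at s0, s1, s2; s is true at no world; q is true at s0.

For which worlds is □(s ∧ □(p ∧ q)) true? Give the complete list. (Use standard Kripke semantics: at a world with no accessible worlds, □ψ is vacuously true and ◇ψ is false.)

s1, s2

Let φ = □(s ∧ □(p ∧ q)). Evaluate φ at each world:
  s0 (successors {s0, s1}): φ is false.
  s1 (successors ∅): φ is true.
  s2 (successors ∅): φ is true.
For instance, at s0:
  At s0: □(s ∧ □(p ∧ q)) requires s ∧ □(p ∧ q) at every successor {s0, s1}.
    s ∧ □(p ∧ q) fails at s0, so □(s ∧ □(p ∧ q)) is false at s0.
      At s0: s is false, □(p ∧ q) is false, so s ∧ □(p ∧ q) is false.
Satisfying worlds: {s1, s2}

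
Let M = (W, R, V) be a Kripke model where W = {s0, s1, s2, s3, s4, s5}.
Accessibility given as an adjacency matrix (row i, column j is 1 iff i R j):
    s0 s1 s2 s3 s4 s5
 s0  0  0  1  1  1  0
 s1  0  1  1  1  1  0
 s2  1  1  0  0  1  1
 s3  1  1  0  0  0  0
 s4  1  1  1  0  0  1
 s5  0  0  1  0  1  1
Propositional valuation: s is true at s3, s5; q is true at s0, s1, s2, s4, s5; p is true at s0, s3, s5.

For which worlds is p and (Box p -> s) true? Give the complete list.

s0, s3, s5

Recall that Box ψ holds at a world iff ψ holds at every accessible world, and Dia ψ holds iff ψ holds at some accessible world.
Let φ = p and (Box p -> s). Evaluate φ at each world:
  s0 (successors {s2, s3, s4}): φ is true.
  s1 (successors {s1, s2, s3, s4}): φ is false.
  s2 (successors {s0, s1, s4, s5}): φ is false.
  s3 (successors {s0, s1}): φ is true.
  s4 (successors {s0, s1, s2, s5}): φ is false.
  s5 (successors {s2, s4, s5}): φ is true.
For instance, at s3:
  At s3: p is true, Box p -> s is true, so p and (Box p -> s) is true.
    At s3: Box p is false, s is true, so Box p -> s is true.
      At s3: Box p requires p at every successor {s0, s1}.
        p fails at s1, so Box p is false at s3.
Satisfying worlds: {s0, s3, s5}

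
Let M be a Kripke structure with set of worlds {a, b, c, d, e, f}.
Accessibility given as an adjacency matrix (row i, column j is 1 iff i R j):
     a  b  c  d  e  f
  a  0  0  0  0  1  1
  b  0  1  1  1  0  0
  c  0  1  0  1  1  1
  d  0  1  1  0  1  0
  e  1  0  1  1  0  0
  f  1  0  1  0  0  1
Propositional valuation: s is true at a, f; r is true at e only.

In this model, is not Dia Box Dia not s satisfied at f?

No

At f: Dia Box Dia not s is true, so not Dia Box Dia not s is false.
  At f: Dia Box Dia not s requires Box Dia not s at some successor in {a, c, f}.
    Box Dia not s holds at a, so Dia Box Dia not s is true at f.
      At a: Box Dia not s requires Dia not s at every successor {e, f}.
        At e: Dia not s is true.
        At f: Dia not s is true.
      So Box Dia not s is true at a.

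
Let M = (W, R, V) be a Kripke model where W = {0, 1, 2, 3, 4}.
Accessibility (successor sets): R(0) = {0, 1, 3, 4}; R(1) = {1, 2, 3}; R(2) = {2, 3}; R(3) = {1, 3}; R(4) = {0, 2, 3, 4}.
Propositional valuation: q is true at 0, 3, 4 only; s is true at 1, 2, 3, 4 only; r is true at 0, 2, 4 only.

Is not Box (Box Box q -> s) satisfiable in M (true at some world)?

Let φ = not Box (Box Box q -> s). Evaluate φ at each world:
  0 (successors {0, 1, 3, 4}): φ is false.
  1 (successors {1, 2, 3}): φ is false.
  2 (successors {2, 3}): φ is false.
  3 (successors {1, 3}): φ is false.
  4 (successors {0, 2, 3, 4}): φ is false.
For instance, at 1:
  At 1: Box (Box Box q -> s) is true, so not Box (Box Box q -> s) is false.
    At 1: Box (Box Box q -> s) requires Box Box q -> s at every successor {1, 2, 3}.
      At 1: Box Box q -> s is true.
      At 2: Box Box q -> s is true.
      At 3: Box Box q -> s is true.
    So Box (Box Box q -> s) is true at 1.

No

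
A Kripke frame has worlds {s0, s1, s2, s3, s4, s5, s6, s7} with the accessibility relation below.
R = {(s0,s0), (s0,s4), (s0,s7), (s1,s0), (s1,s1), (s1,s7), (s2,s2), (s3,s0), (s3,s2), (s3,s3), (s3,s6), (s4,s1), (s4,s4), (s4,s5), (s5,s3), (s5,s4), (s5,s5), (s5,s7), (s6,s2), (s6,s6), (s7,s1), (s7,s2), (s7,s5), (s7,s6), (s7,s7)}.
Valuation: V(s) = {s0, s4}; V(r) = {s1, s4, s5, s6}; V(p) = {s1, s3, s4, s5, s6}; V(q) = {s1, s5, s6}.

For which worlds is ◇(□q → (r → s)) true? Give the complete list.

Let φ = ◇(□q → (r → s)). Evaluate φ at each world:
  s0 (successors {s0, s4, s7}): φ is true.
  s1 (successors {s0, s1, s7}): φ is true.
  s2 (successors {s2}): φ is true.
  s3 (successors {s0, s2, s3, s6}): φ is true.
  s4 (successors {s1, s4, s5}): φ is true.
  s5 (successors {s3, s4, s5, s7}): φ is true.
  s6 (successors {s2, s6}): φ is true.
  s7 (successors {s1, s2, s5, s6, s7}): φ is true.
For instance, at s1:
  At s1: ◇(□q → (r → s)) requires □q → (r → s) at some successor in {s0, s1, s7}.
    □q → (r → s) holds at s0, so ◇(□q → (r → s)) is true at s1.
      At s0: □q is false, r → s is true, so □q → (r → s) is true.
Satisfying worlds: {s0, s1, s2, s3, s4, s5, s6, s7}

s0, s1, s2, s3, s4, s5, s6, s7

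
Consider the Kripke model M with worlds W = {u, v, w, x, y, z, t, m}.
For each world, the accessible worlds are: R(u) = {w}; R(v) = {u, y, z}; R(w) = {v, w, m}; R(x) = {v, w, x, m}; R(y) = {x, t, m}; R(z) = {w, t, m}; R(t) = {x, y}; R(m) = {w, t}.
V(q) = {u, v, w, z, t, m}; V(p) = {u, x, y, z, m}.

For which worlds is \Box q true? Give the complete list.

Let φ = \Box q. Evaluate φ at each world:
  u (successors {w}): φ is true.
  v (successors {u, y, z}): φ is false.
  w (successors {v, w, m}): φ is true.
  x (successors {v, w, x, m}): φ is false.
  y (successors {x, t, m}): φ is false.
  z (successors {w, t, m}): φ is true.
  t (successors {x, y}): φ is false.
  m (successors {w, t}): φ is true.
For instance, at x:
  At x: \Box q requires q at every successor {v, w, x, m}.
    q fails at x, so \Box q is false at x.
Satisfying worlds: {u, w, z, m}

u, w, z, m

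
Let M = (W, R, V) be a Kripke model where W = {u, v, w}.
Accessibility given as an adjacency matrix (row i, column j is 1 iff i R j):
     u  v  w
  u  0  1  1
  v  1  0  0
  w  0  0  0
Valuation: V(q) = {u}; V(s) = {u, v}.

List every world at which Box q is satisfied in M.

v, w

Let φ = Box q. Evaluate φ at each world:
  u (successors {v, w}): φ is false.
  v (successors {u}): φ is true.
  w (successors ∅): φ is true.
For instance, at u:
  At u: Box q requires q at every successor {v, w}.
    q fails at v, so Box q is false at u.
Satisfying worlds: {v, w}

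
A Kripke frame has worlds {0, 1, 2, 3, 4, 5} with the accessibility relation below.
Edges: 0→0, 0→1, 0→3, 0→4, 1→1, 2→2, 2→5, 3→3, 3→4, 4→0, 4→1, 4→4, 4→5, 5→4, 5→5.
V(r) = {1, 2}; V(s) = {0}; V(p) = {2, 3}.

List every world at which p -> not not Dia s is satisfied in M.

Let φ = p -> not not Dia s. Evaluate φ at each world:
  0 (successors {0, 1, 3, 4}): φ is true.
  1 (successors {1}): φ is true.
  2 (successors {2, 5}): φ is false.
  3 (successors {3, 4}): φ is false.
  4 (successors {0, 1, 4, 5}): φ is true.
  5 (successors {4, 5}): φ is true.
For instance, at 0:
  At 0: p is false, not not Dia s is true, so p -> not not Dia s is true.
    At 0: not Dia s is false, so not not Dia s is true.
      At 0: Dia s is true, so not Dia s is false.
Satisfying worlds: {0, 1, 4, 5}

0, 1, 4, 5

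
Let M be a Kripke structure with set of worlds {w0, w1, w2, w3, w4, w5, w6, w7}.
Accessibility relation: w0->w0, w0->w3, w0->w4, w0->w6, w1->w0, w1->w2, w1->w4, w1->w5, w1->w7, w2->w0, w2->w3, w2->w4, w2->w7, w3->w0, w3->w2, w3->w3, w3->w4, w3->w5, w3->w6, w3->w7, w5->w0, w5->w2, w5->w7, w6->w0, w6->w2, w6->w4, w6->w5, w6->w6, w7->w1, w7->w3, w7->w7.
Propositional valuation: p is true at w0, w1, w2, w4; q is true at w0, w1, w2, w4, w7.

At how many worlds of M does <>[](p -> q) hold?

Let φ = <>[](p -> q). Evaluate φ at each world:
  w0 (successors {w0, w3, w4, w6}): φ is true.
  w1 (successors {w0, w2, w4, w5, w7}): φ is true.
  w2 (successors {w0, w3, w4, w7}): φ is true.
  w3 (successors {w0, w2, w3, w4, w5, w6, w7}): φ is true.
  w4 (successors ∅): φ is false.
  w5 (successors {w0, w2, w7}): φ is true.
  w6 (successors {w0, w2, w4, w5, w6}): φ is true.
  w7 (successors {w1, w3, w7}): φ is true.
For instance, at w1:
  At w1: <>[](p -> q) requires [](p -> q) at some successor in {w0, w2, w4, w5, w7}.
    [](p -> q) holds at w0, so <>[](p -> q) is true at w1.
      At w0: [](p -> q) requires p -> q at every successor {w0, w3, w4, w6}.
        At w0: p -> q is true.
        At w3: p -> q is true.
        At w4: p -> q is true.
        At w6: p -> q is true.
      So [](p -> q) is true at w0.
Satisfying worlds: {w0, w1, w2, w3, w5, w6, w7}

7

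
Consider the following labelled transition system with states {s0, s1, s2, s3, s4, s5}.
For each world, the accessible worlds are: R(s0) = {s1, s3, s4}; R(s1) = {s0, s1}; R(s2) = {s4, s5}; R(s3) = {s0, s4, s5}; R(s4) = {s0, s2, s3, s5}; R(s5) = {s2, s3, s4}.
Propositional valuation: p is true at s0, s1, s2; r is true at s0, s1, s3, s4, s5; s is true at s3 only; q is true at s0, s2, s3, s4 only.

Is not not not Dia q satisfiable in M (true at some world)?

No

Let φ = not not not Dia q. Evaluate φ at each world:
  s0 (successors {s1, s3, s4}): φ is false.
  s1 (successors {s0, s1}): φ is false.
  s2 (successors {s4, s5}): φ is false.
  s3 (successors {s0, s4, s5}): φ is false.
  s4 (successors {s0, s2, s3, s5}): φ is false.
  s5 (successors {s2, s3, s4}): φ is false.
For instance, at s2:
  At s2: not not Dia q is true, so not not not Dia q is false.
    At s2: not Dia q is false, so not not Dia q is true.
      At s2: Dia q is true, so not Dia q is false.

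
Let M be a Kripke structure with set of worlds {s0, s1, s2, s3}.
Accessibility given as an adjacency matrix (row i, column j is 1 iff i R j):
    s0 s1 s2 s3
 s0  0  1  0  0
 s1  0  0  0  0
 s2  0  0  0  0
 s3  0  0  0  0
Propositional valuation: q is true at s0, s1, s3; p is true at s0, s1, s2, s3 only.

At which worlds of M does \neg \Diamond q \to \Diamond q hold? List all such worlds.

s0

Let φ = \neg \Diamond q \to \Diamond q. Evaluate φ at each world:
  s0 (successors {s1}): φ is true.
  s1 (successors ∅): φ is false.
  s2 (successors ∅): φ is false.
  s3 (successors ∅): φ is false.
For instance, at s0:
  At s0: \neg \Diamond q is false, \Diamond q is true, so \neg \Diamond q \to \Diamond q is true.
    At s0: \Diamond q is true, so \neg \Diamond q is false.
      At s0: \Diamond q requires q at some successor in {s1}.
        q holds at s1, so \Diamond q is true at s0.
    At s0: \Diamond q requires q at some successor in {s1}.
      q holds at s1, so \Diamond q is true at s0.
Satisfying worlds: {s0}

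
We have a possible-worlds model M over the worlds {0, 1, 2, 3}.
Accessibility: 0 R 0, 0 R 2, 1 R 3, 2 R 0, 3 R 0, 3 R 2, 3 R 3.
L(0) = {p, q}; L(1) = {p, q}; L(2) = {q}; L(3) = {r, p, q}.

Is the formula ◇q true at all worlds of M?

Recall that ◇ψ holds at a world iff ψ holds at some accessible world.
Let φ = ◇q. Evaluate φ at each world:
  0 (successors {0, 2}): φ is true.
  1 (successors {3}): φ is true.
  2 (successors {0}): φ is true.
  3 (successors {0, 2, 3}): φ is true.
For instance, at 2:
  At 2: ◇q requires q at some successor in {0}.
    q holds at 0, so ◇q is true at 2.

Yes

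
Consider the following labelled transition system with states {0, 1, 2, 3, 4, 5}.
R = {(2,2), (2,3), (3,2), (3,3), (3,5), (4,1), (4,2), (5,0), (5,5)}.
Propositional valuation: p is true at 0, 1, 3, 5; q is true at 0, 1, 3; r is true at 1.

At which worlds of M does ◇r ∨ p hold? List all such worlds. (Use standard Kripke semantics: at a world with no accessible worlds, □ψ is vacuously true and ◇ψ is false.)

0, 1, 3, 4, 5

Let φ = ◇r ∨ p. Evaluate φ at each world:
  0 (successors ∅): φ is true.
  1 (successors ∅): φ is true.
  2 (successors {2, 3}): φ is false.
  3 (successors {2, 3, 5}): φ is true.
  4 (successors {1, 2}): φ is true.
  5 (successors {0, 5}): φ is true.
For instance, at 3:
  At 3: ◇r is false, p is true, so ◇r ∨ p is true.
    At 3: ◇r requires r at some successor in {2, 3, 5}.
      At 2: r is false.
      At 3: r is false.
      At 5: r is false.
    So ◇r is false at 3.
Satisfying worlds: {0, 1, 3, 4, 5}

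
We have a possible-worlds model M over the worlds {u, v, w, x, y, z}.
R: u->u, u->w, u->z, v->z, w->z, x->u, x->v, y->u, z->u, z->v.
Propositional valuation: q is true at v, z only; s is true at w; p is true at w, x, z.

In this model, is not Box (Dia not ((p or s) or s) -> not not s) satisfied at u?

Recall that Box ψ holds at a world iff ψ holds at every accessible world, and Dia ψ holds iff ψ holds at some accessible world.
At u: Box (Dia not ((p or s) or s) -> not not s) is false, so not Box (Dia not ((p or s) or s) -> not not s) is true.
  At u: Box (Dia not ((p or s) or s) -> not not s) requires Dia not ((p or s) or s) -> not not s at every successor {u, w, z}.
    Dia not ((p or s) or s) -> not not s fails at u, so Box (Dia not ((p or s) or s) -> not not s) is false at u.
      At u: Dia not ((p or s) or s) is true, not not s is false, so Dia not ((p or s) or s) -> not not s is false.

Yes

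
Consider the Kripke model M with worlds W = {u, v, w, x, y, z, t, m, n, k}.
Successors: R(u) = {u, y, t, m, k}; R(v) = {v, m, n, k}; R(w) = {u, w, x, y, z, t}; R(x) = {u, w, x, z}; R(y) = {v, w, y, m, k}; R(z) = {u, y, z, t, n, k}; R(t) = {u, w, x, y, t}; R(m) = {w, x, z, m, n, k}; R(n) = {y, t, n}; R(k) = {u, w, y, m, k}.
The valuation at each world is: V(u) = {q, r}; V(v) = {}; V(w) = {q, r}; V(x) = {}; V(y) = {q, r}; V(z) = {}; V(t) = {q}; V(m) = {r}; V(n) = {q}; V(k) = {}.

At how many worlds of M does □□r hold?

0

Let φ = □□r. Evaluate φ at each world:
  u (successors {u, y, t, m, k}): φ is false.
  v (successors {v, m, n, k}): φ is false.
  w (successors {u, w, x, y, z, t}): φ is false.
  x (successors {u, w, x, z}): φ is false.
  y (successors {v, w, y, m, k}): φ is false.
  z (successors {u, y, z, t, n, k}): φ is false.
  t (successors {u, w, x, y, t}): φ is false.
  m (successors {w, x, z, m, n, k}): φ is false.
  n (successors {y, t, n}): φ is false.
  k (successors {u, w, y, m, k}): φ is false.
For instance, at w:
  At w: □□r requires □r at every successor {u, w, x, y, z, t}.
    □r fails at u, so □□r is false at w.
      At u: □r requires r at every successor {u, y, t, m, k}.
        r fails at t, so □r is false at u.
Satisfying worlds: none.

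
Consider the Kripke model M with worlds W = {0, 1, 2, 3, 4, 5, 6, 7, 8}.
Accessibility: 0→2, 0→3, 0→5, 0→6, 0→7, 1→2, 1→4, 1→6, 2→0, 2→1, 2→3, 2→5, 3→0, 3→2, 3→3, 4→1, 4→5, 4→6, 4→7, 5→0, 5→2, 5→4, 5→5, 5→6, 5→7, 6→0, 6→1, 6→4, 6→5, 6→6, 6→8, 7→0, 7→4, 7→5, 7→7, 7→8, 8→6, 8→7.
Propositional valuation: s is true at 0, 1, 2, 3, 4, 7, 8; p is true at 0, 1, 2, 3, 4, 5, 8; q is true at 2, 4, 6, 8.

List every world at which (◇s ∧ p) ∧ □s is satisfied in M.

Let φ = (◇s ∧ p) ∧ □s. Evaluate φ at each world:
  0 (successors {2, 3, 5, 6, 7}): φ is false.
  1 (successors {2, 4, 6}): φ is false.
  2 (successors {0, 1, 3, 5}): φ is false.
  3 (successors {0, 2, 3}): φ is true.
  4 (successors {1, 5, 6, 7}): φ is false.
  5 (successors {0, 2, 4, 5, 6, 7}): φ is false.
  6 (successors {0, 1, 4, 5, 6, 8}): φ is false.
  7 (successors {0, 4, 5, 7, 8}): φ is false.
  8 (successors {6, 7}): φ is false.
For instance, at 8:
  At 8: ◇s ∧ p is true, □s is false, so (◇s ∧ p) ∧ □s is false.
    At 8: ◇s is true, p is true, so ◇s ∧ p is true.
      At 8: ◇s requires s at some successor in {6, 7}.
        s holds at 7, so ◇s is true at 8.
    At 8: □s requires s at every successor {6, 7}.
      s fails at 6, so □s is false at 8.
Satisfying worlds: {3}

3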